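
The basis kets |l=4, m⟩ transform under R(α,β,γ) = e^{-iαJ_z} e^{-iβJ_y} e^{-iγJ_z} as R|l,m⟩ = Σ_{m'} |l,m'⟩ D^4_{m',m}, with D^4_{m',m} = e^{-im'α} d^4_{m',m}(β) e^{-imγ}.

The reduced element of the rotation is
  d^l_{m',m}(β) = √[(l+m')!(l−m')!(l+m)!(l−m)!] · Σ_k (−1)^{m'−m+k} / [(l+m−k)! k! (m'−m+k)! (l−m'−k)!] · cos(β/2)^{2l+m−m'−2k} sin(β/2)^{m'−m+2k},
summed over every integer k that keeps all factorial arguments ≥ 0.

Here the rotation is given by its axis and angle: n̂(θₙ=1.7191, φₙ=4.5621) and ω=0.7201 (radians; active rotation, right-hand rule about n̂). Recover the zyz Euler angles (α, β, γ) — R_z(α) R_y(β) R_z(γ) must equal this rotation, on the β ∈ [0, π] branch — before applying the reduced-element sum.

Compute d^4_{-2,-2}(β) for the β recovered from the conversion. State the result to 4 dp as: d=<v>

Axis–angle → zyz. n̂ = (sinθₙcosφₙ, sinθₙsinφₙ, cosθₙ) = (-0.148080, -0.977875, -0.147761), ω = 0.7201.
R = I cosω + sinω [n̂]ₓ + (1−cosω) n̂n̂ᵀ gives
  R = [+0.757184, +0.133391, -0.639437; -0.061493, +0.989136, +0.133525; +0.650301, -0.061782, +0.757160]
β = atan2(√(R₁₃²+R₂₃²), R₃₃) = 0.711842; α = atan2(R₂₃, R₁₃) mod 2π = 2.935735; γ = atan2(R₃₂, −R₃₁) mod 2π = 3.236313
d^4_{-2,-2}(β=0.7118) via the finite sum:
With c≡cos(β/2)=0.937326 and s≡sin(β/2)=0.348454, N=[2·720·2·720]^{1/2}=1440.000000
Admissible k: 0..2 (factorial args all ≥0)
  k=0: (−1)^0·1440.0000/(1440)·0.9373^8·0.3485^0 = +0.595834
  k=1: (−1)^1·1440.0000/(120)·0.9373^6·0.3485^2 = -0.988133
  k=2: (−1)^2·1440.0000/(96)·0.9373^4·0.3485^4 = +0.170700
d^4_{-2,-2}(0.7118) = +0.595834 -0.988133 +0.170700 = -0.221598

d=-0.2216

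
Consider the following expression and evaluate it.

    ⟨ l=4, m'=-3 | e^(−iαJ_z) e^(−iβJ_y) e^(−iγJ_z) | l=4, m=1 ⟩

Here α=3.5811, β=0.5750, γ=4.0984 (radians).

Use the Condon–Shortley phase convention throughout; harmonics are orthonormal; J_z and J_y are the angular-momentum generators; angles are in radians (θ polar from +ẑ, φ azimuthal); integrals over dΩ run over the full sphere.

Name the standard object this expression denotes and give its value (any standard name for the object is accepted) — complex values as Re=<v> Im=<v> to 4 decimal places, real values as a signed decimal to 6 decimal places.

Wigner D-matrix element, Re=0.0641 Im=0.0243

This is a Wigner D-matrix element — the rotation-matrix element ⟨l m'| R(α,β,γ) |l m⟩ in the angular-momentum basis.
Split into d^4_{-3,1}(β=0.5750) × two z-phases.
Half-angle: c=0.958956, s=0.283556. N=√(1·5040·120·6)=1904.940944
k: max(0,(1)−(-3))=4 … min(4+(1),4−(-3))=5
  k=4: (−1)^0·1904.9409/(144)·0.9590^4·0.2836^4 = +0.072321
  k=5: (−1)^1·1904.9409/(240)·0.9590^2·0.2836^6 = -0.003794
d^4_{-3,1}(0.5750) = +0.072321 -0.003794 = +0.068527
Attach z-rotation phases: D = e^{-i(-3)(3.5811)}·(+0.068527)·e^{-i(1)(4.0984)} = +0.064093+0.024250i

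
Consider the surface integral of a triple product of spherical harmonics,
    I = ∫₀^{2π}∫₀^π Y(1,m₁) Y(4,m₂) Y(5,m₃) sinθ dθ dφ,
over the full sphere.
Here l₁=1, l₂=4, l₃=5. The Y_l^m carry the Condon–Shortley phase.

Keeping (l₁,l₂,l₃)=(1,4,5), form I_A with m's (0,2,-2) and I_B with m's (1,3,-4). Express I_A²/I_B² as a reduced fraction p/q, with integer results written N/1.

l's match ⇒ only the (l;m) 3-j factors differ between A and B.
A: triangle coeff Δ(1,4,5) = 1/495; Σ_t [0,0]: t=0:+1/1440 = 1/1440; (3j)²=7/165 [(1 4 5; 0 2 -2)], sign=-1
B: triangle coeff Δ(1,4,5) = 1/495; Σ_t [0,0]: t=0:+1/10080 = 1/10080; (3j)²=4/55 [(1 4 5; 1 3 -4)], sign=-1
I_A²/I_B² = (7/165)/(4/55) = 7/12

7/12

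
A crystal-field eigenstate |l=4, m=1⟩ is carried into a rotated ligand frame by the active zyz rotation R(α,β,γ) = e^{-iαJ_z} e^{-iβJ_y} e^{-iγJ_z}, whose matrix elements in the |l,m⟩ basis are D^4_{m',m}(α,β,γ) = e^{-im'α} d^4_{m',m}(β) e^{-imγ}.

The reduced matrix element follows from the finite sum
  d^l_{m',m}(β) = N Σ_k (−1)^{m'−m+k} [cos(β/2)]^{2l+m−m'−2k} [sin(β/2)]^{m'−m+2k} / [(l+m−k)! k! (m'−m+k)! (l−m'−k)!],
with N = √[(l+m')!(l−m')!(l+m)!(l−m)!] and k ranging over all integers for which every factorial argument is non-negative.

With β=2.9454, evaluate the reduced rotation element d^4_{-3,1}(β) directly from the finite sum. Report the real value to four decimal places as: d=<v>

d^4_{-3,1}(β=2.9454) via the finite sum:
Half-angle: c=0.097939, s=0.995192. N=√(1·5040·120·6)=1904.940944
Admissible k: 4..5 (factorial args all ≥0)
  k=4: (−1)^0·1904.9409/(144)·0.0979^4·0.9952^4 = +0.001194
  k=5: (−1)^1·1904.9409/(240)·0.0979^2·0.9952^6 = -0.073965
d^4_{-3,1}(2.9454) = +0.001194 -0.073965 = -0.072771

d=-0.0728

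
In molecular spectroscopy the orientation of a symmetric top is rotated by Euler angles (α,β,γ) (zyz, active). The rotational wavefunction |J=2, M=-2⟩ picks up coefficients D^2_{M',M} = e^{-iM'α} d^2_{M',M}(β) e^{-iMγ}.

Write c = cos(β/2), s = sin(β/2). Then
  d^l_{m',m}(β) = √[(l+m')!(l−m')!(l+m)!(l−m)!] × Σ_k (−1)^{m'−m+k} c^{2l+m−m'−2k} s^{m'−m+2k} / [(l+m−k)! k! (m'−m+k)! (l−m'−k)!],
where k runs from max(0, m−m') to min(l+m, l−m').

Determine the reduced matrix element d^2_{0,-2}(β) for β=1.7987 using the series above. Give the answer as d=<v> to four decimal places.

d^2_{0,-2}(β=1.7987) via the finite sum:
Half-angle: c=0.622119, s=0.782923. N=√(2·2·1·24)=9.797959
The bounds max(0,m−m')=0 and min(l+m,l−m')=0 give 1 term
  k=0: (−1)^2·9.7980/(4)·0.6221^2·0.7829^2 = +0.581113
d^2_{0,-2}(1.7987) = +0.581113

d=0.5811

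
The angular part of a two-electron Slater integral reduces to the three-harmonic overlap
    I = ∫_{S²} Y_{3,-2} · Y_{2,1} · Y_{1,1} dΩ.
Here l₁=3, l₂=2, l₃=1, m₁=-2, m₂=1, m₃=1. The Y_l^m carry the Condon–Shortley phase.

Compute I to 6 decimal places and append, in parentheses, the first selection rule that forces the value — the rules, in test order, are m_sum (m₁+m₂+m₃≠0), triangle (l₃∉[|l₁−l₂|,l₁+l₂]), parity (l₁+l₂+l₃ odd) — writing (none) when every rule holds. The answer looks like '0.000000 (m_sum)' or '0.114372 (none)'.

0.261169 (none)

Rules hold: Σm=0, L=6 even, 1≤1≤5.
N = 7·5·3 = 105
Δ = 4!·2!·0!/7! = 1/105
Racah Σ t=2..2: t=2:+1/4 = 1/4
⇒ 3j(3 2 1; 0 0 0)² = 3/35, sgn -1
Racah Σ t=3..3: t=3:−1/12 = -1/12
⇒ 3j(3 2 1; -2 1 1)² = 2/21, sgn -1
4πI² = N·(3j₀)²·(3jₘ)² = 6/7
I = +1·√(0.857143/4π) = 0.26116903
No selection rule forces the value: the integral is nonzero (none).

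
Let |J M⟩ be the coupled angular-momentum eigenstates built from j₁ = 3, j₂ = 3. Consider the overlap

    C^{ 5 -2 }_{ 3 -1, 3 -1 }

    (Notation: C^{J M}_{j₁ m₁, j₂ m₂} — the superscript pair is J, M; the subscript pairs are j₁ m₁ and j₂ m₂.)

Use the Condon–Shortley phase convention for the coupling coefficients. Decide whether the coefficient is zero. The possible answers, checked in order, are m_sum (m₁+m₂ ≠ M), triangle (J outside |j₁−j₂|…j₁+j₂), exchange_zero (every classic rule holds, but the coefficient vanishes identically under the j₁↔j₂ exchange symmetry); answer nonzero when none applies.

exchange_zero

m-sum: m₁+m₂ = -1+(-1) = -2, M = -2  ✓
triangle: |j₁−j₂| = 0 ≤ J = 5 ≤ j₁+j₂ = 6  ✓
exchange: j₁=j₂ and m₁=m₂, and (−1)^(j₁+j₂−J) = (−1)^1 = −1 forces ⟨j₁m₁;j₂m₂|JM⟩ = −⟨j₂m₂;j₁m₁|JM⟩ = −⟨j₁m₁;j₂m₂|JM⟩ ⇒ the coefficient vanishes identically
Racah sum check: Σ_k collapses to 0 ⇒ CG = 0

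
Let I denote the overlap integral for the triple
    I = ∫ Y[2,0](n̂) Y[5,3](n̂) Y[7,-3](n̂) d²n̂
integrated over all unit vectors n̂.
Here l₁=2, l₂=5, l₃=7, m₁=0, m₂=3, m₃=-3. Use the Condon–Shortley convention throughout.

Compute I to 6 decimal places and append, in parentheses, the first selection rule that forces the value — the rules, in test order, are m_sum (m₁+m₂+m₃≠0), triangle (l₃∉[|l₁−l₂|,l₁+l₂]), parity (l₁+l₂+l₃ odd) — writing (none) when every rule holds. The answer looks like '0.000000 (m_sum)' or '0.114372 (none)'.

-0.186208 (none)

Rules hold: Σm=0, L=14 even, 3≤7≤7.
N = 5·11·15 = 825
Δ = 0!·4!·10!/15! = 1/15015
Racah Σ t=0..0: t=0:+1/57600 = 1/57600
⇒ 3j(2 5 7; 0 0 0)² = 21/715, sgn -1
Racah Σ t=0..0: t=0:+1/322560 = 1/322560
⇒ 3j(2 5 7; 0 3 -3)² = 18/1001, sgn +1
4πI² = N·(3j₀)²·(3jₘ)² = 810/1859
I = -1·√(0.435718/4π) = -0.18620781
No selection rule forces the value: the integral is nonzero (none).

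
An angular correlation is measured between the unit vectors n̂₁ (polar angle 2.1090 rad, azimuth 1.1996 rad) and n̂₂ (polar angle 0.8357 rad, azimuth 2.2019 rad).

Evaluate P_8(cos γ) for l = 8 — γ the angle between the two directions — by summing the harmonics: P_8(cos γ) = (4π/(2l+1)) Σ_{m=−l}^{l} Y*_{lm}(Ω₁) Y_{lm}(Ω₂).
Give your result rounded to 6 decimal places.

0.273430

Term-by-term m-sum for l=8 (normalisation 4π/17 = 0.739198):
  term(m=-8) = -0.00118 - 0.00710j   from Y*(Ω₁)=-0.15002 - 0.02607j, Y(Ω₂)=0.01560 + 0.04459j
  term(m=-7) = -0.04617 + 0.04156j   from Y*(Ω₁)=0.18795 - 0.31128j, Y(Ω₂)=-0.16348 - 0.04962j
  term(m=-6) = 0.15409 + 0.04254j   from Y*(Ω₁)=0.27074 + 0.35147j, Y(Ω₂)=0.28793 - 0.21663j
  term(m=-5) = -0.02476 - 0.08029j   from Y*(Ω₁)=-0.17571 + 0.05151j, Y(Ω₂)=0.00639 + 0.45880j
  term(m=-4) = 0.04019 - 0.04740j   from Y*(Ω₁)=-0.02123 + 0.24622j, Y(Ω₂)=-0.20508 - 0.14554j
  term(m=-3) = 0.06153 + 0.00834j   from Y*(Ω₁)=-0.28968 - 0.14251j, Y(Ω₂)=-0.18242 + 0.06096j
  term(m=-2) = 0.01444 + 0.03117j   from Y*(Ω₁)=-0.06874 + 0.06307j, Y(Ω₂)=0.11183 - 0.35081j
  term(m=-1) = -0.00505 + 0.00791j   from Y*(Ω₁)=-0.12337 - 0.31694j, Y(Ω₂)=-0.01629 - 0.02228j
  term(m=+0) = -0.01628 + 0.00000j   from Y*(Ω₁)=-0.04413 + 0.00000j, Y(Ω₂)=0.36893 + 0.00000j
  term(m=+1) = -0.00505 - 0.00791j   from Y*(Ω₁)=0.12337 - 0.31694j, Y(Ω₂)=0.01629 - 0.02228j
  term(m=+2) = 0.01444 - 0.03117j   from Y*(Ω₁)=-0.06874 - 0.06307j, Y(Ω₂)=0.11183 + 0.35081j
  term(m=+3) = 0.06153 - 0.00834j   from Y*(Ω₁)=0.28968 - 0.14251j, Y(Ω₂)=0.18242 + 0.06096j
  term(m=+4) = 0.04019 + 0.04740j   from Y*(Ω₁)=-0.02123 - 0.24622j, Y(Ω₂)=-0.20508 + 0.14554j
  term(m=+5) = -0.02476 + 0.08029j   from Y*(Ω₁)=0.17571 + 0.05151j, Y(Ω₂)=-0.00639 + 0.45880j
  term(m=+6) = 0.15409 - 0.04254j   from Y*(Ω₁)=0.27074 - 0.35147j, Y(Ω₂)=0.28793 + 0.21663j
  term(m=+7) = -0.04617 - 0.04156j   from Y*(Ω₁)=-0.18795 - 0.31128j, Y(Ω₂)=0.16348 - 0.04962j
  term(m=+8) = -0.00118 + 0.00710j   from Y*(Ω₁)=-0.15002 + 0.02607j, Y(Ω₂)=0.01560 - 0.04459j
Total Σ_m = 0.36990 + 0.00000j. Multiply by 0.739198: 0.27343 + 0.00000j. P_8(cos γ) = 0.273430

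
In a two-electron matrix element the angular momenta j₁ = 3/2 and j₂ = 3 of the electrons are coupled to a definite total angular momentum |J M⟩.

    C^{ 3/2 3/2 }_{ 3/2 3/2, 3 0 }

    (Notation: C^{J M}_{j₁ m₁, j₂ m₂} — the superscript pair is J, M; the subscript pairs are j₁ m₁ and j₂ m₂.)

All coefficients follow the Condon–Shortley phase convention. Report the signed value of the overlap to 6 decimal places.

j₁+j₂−J=3  J+j₁−j₂=0  J−j₁+j₂=3  j₁+j₂+J+1=7
(j₁±m₁, j₂±m₂, J±M) = (3,0,3,3,3,0)
P² = 1296/35
sum k=0..0:
  [0] +1/36 = 1/36
S = 1/36
C² = P²·S² = 1/35 ; C = +0.169031

+√(1/35) ≈ +0.169031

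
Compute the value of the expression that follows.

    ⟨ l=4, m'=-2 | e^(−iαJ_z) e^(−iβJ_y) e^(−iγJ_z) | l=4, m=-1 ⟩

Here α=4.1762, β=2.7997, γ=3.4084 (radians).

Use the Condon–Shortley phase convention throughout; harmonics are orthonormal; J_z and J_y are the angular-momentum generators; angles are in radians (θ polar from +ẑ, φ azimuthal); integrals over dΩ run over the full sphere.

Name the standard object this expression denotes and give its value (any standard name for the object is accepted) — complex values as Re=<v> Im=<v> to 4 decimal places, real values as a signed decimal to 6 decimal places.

This is a Wigner D-matrix element — the rotation-matrix element ⟨l m'| R(α,β,γ) |l m⟩ in the angular-momentum basis.
Split into d^4_{-2,-1}(β=2.7997) × two z-phases.
c=cos(2.799700/2)=0.170115, s=sin(2.799700/2)=0.985424; N=√[2·720·6·120]=1018.233765
The bounds max(0,m−m')=1 and min(l+m,l−m')=3 give 3 terms
  k=1: (−1)^0·1018.2338/(240)·0.1701^7·0.9854^1 = +0.000017
  k=2: (−1)^1·1018.2338/(48)·0.1701^5·0.9854^3 = -0.002892
  k=3: (−1)^2·1018.2338/(72)·0.1701^3·0.9854^5 = +0.064693
d^4_{-2,-1}(2.7997) = +0.000017 -0.002892 +0.064693 = +0.061819
Attach z-rotation phases: D = e^{-i(-2)(4.1762)}·(+0.061819)·e^{-i(-1)(3.4084)} = +0.042822-0.044585i

Wigner D-matrix element, Re=0.0428 Im=-0.0446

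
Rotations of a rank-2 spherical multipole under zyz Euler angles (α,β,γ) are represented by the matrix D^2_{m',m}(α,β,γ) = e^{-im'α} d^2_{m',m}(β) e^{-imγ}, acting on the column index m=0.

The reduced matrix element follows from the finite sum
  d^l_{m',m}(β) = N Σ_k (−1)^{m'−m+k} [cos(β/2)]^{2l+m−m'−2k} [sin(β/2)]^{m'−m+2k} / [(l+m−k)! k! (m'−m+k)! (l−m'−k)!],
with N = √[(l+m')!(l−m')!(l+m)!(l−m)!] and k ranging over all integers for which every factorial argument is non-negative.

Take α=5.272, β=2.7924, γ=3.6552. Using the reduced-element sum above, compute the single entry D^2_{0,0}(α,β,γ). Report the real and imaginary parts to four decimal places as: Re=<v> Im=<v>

Re=0.8244 Im=0.0000

Split into d^2_{0,0}(β=2.7924) × two z-phases.
With c≡cos(β/2)=0.173711 and s≡sin(β/2)=0.984797, N=[2·2·2·2]^{1/2}=4.000000
k: max(0,(0)−(0))=0 … min(2+(0),2−(0))=2
  k=0: (−1)^0·4.0000/(4)·0.1737^4·0.9848^0 = +0.000911
  k=1: (−1)^1·4.0000/(1)·0.1737^2·0.9848^2 = -0.117059
  k=2: (−1)^2·4.0000/(4)·0.1737^0·0.9848^4 = +0.940560
d^2_{0,0}(2.7924) = +0.000911 -0.117059 +0.940560 = +0.824411
Attach z-rotation phases: D = e^{-i(0)(5.2720)}·(+0.824411)·e^{-i(0)(3.6552)} = +0.824411+0.000000i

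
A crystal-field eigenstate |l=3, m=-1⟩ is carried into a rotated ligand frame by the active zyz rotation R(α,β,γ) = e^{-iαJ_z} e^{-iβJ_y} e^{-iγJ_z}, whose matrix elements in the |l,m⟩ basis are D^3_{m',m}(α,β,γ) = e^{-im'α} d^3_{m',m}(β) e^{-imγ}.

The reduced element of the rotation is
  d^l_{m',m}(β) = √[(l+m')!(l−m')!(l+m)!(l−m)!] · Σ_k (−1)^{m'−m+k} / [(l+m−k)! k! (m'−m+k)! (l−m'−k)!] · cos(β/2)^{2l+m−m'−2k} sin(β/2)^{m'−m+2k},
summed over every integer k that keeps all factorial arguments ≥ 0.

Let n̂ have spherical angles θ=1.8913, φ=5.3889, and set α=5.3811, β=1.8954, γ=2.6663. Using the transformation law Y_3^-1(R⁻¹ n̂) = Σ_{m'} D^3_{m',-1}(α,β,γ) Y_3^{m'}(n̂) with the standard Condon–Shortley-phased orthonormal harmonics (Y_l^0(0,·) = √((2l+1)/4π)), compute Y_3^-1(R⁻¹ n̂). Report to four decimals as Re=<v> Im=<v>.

Need the full column D^3_{m',-1} for m'=−3..3 at α=5.3811, β=1.8954, γ=2.6663.
cos(β/2)=0.583552, sin(β/2)=0.812075
d^3_{-3,-1}: single k=2 term ⇒ +0.296181;  D = +0.295945-0.011831i
d^3_{-2,-1}: k∈[1..2] ⇒ +0.173778 -0.673068 = -0.499289;  D = -0.324949-0.379076i
d^3_{-1,-1}: k∈[0..2] ⇒ +0.039489 -0.611790 +0.888580 = +0.316280;  D = -0.060794+0.310382i
d^3_{0,-1}: k∈[0..2] ⇒ -0.190365 +1.105963 -0.713925 = +0.201674;  D = -0.179320+0.092286i
d^3_{1,-1}: k∈[0..2] ⇒ +0.458842 -1.184773 +0.286800 = -0.439132;  D = +0.399741+0.181780i
d^3_{2,-1}: k∈[0..1] ⇒ -0.673068 +0.651721 = -0.021347;  D = +0.005114+0.020725i
d^3_{3,-1}: single k=0 term ⇒ +0.573576;  D = +0.351745-0.453062i
Y_3^{m'}(θ=1.8913,φ=5.3889) and Σ D·Y over m':
  (+0.2959-0.0118i)·(-0.3198+0.1579i)  (-0.3249-0.3791i)·(+0.0627-0.2832i)  (-0.0608+0.3104i)·(-0.0967-0.1205i)  (-0.1793+0.0923i)·(+0.2944+0.0000i)  (+0.3997+0.1818i)·(+0.0967-0.1205i)  (+0.0051+0.0207i)·(+0.0627+0.2832i)  (+0.3517-0.4531i)·(+0.3198+0.1579i)
Y_3^-1(R⁻¹ n̂) = +0.009080+0.006089i

Re=0.0091 Im=0.0061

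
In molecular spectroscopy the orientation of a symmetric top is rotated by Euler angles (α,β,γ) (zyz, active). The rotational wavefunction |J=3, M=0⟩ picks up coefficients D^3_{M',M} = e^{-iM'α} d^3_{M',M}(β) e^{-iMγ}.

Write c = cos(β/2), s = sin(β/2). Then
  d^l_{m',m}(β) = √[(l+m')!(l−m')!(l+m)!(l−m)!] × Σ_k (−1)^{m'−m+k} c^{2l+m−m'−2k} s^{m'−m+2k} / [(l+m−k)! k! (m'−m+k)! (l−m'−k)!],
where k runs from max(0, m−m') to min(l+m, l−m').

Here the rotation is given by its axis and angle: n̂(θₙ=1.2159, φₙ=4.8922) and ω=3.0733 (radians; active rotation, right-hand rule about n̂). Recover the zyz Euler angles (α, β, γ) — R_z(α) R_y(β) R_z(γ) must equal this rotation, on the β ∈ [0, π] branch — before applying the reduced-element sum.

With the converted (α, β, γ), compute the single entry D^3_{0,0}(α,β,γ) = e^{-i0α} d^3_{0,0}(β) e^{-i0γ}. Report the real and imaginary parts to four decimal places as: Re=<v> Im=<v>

Axis–angle → zyz. n̂ = (sinθₙcosφₙ, sinθₙsinφₙ, cosθₙ) = (+0.167699, -0.922565, +0.347493), ω = 3.0733.
R = I cosω + sinω [n̂]ₓ + (1−cosω) n̂n̂ᵀ gives
  R = [-0.941489, -0.332778, +0.053457; -0.285352, +0.702598, -0.651866; +0.179368, -0.628979, -0.756447]
β = atan2(√(R₁₃²+R₂₃²), R₃₃) = 2.428661; α = atan2(R₂₃, R₁₃) mod 2π = 4.794212; γ = atan2(R₃₂, −R₃₁) mod 2π = 4.434590
Split into d^3_{0,0}(β=2.4287) × two z-phases.
Half-angle: c=0.348965, s=0.937136. N=√(6·6·6·6)=36.000000
The bounds max(0,m−m')=0 and min(l+m,l−m')=3 give 4 terms
  k=0: (−1)^0·36.0000/(36)·0.3490^6·0.9371^0 = +0.001806
  k=1: (−1)^1·36.0000/(4)·0.3490^4·0.9371^2 = -0.117212
  k=2: (−1)^2·36.0000/(4)·0.3490^2·0.9371^4 = +0.845309
  k=3: (−1)^3·36.0000/(36)·0.3490^0·0.9371^6 = -0.677354
d^3_{0,0}(2.4287) = +0.001806 -0.117212 +0.845309 -0.677354 = +0.052549
Phases: e^{-i·(0)·4.7942}=+1.000000+0.000000i, e^{-i·(0)·4.4346}=+1.000000+0.000000i ⇒ D=+0.052549+0.000000i

Re=0.0525 Im=0.0000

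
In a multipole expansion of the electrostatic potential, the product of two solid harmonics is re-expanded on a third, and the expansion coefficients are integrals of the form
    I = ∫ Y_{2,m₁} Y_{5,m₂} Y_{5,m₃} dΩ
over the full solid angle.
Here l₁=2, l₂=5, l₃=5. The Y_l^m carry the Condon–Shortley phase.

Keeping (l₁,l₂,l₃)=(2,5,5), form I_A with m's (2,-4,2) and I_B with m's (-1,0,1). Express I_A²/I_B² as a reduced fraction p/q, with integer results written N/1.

72/5

Same 2,5,5: normalisation and zero-m 3j drop out of the ratio.
A: Δ: 2! 2! 8! / 13! → 1/38610; sum: t=0:+1/20160 = 1/20160; 3j²(2 5 5; 2 -4 2) = Δ·Π!·Σ² = 12/715  (sign -1)
B: Δ: 2! 2! 8! / 13! → 1/38610; sum: t=1:−1/1152 t=2:+1/1440 = -1/5760; 3j²(2 5 5; -1 0 1) = Δ·Π!·Σ² = 1/858  (sign -1)
I_A²/I_B² = (12/715)/(1/858) = 72/5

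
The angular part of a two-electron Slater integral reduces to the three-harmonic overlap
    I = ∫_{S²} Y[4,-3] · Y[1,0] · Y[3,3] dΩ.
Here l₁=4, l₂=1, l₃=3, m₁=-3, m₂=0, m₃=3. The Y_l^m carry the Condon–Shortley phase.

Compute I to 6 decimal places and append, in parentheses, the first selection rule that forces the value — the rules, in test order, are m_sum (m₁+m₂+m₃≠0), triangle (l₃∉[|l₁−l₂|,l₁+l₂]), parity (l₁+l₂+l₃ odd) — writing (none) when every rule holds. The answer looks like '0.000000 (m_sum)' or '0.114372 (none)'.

m-sum 0 ✓  L=8 even ✓  3≤3≤5 ✓
Π(2lᵢ+1) = 9×3×7 = 189
triangle coeff Δ(4,1,3) = 1/252
Σ_t [1,1]: t=1:−1/36 = -1/36
(3j)²=4/63 [(4 1 3; 0 0 0)], sign=+1
Σ_t [1,1]: t=1:−1/720 = -1/720
(3j)²=1/36 [(4 1 3; -3 0 3)], sign=-1
⇒ 4πI² = 1/3
I = (-1)√(1/3/(4π)) = -0.16286750
No selection rule forces the value: the integral is nonzero (none).

-0.162868 (none)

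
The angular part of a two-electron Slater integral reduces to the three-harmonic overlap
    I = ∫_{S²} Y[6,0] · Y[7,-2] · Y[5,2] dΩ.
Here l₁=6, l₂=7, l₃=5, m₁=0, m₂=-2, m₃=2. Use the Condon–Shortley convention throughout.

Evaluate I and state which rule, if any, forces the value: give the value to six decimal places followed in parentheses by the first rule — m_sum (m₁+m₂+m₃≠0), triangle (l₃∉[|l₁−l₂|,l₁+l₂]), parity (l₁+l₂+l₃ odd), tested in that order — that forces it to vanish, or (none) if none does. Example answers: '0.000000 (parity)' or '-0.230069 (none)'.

Checks pass: Σm=0; 18 even; l₃=5∈[1,13].
(2·6+1)(2·7+1)(2·5+1) = 2145
Δ: 8! 4! 6! / 19! → 1/174594420
sum: t=2:+1/4147200 t=3:−1/207360 t=4:+1/82944 t=5:−1/207360 t=6:+1/4147200 = 1/345600
3j²(6 7 5; 0 0 0) = Δ·Π!·Σ² = 420/46189  (sign -1)
sum: t=2:+1/1244160 t=3:−1/207360 t=4:+1/276480 t=5:−1/3110400 = -1/1382400
3j²(6 7 5; 0 -2 2) = Δ·Π!·Σ² = 189/92378  (sign +1)
combine: 4πI² = 2145·420/46189·189/92378 = 595350/14919047
take √, sign -1: I = -0.05635218
No selection rule forces the value: the integral is nonzero (none).

-0.056352 (none)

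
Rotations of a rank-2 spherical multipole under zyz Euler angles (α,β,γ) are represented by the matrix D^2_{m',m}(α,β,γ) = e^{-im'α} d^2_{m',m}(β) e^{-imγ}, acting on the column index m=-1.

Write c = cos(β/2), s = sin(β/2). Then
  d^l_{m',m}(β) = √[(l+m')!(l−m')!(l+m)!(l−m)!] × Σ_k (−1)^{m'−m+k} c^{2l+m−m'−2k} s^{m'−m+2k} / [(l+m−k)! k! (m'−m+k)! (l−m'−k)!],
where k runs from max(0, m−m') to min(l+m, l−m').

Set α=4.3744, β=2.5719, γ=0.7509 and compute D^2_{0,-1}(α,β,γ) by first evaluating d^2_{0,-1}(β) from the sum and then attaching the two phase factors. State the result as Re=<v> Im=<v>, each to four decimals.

Split into d^2_{0,-1}(β=2.5719) × two z-phases.
With c≡cos(β/2)=0.281010 and s≡sin(β/2)=0.959705, N=[2·2·1·6]^{1/2}=4.898979
Admissible k: 0..1 (factorial args all ≥0)
  k=0: (−1)^1·4.8990/(2)·0.2810^3·0.9597^1 = -0.052165
  k=1: (−1)^2·4.8990/(2)·0.2810^1·0.9597^3 = +0.608430
d^2_{0,-1}(2.5719) = -0.052165 +0.608430 = +0.556265
Attach z-rotation phases: D = e^{-i(0)(4.3744)}·(+0.556265)·e^{-i(-1)(0.7509)} = +0.406671+0.379538i

Re=0.4067 Im=0.3795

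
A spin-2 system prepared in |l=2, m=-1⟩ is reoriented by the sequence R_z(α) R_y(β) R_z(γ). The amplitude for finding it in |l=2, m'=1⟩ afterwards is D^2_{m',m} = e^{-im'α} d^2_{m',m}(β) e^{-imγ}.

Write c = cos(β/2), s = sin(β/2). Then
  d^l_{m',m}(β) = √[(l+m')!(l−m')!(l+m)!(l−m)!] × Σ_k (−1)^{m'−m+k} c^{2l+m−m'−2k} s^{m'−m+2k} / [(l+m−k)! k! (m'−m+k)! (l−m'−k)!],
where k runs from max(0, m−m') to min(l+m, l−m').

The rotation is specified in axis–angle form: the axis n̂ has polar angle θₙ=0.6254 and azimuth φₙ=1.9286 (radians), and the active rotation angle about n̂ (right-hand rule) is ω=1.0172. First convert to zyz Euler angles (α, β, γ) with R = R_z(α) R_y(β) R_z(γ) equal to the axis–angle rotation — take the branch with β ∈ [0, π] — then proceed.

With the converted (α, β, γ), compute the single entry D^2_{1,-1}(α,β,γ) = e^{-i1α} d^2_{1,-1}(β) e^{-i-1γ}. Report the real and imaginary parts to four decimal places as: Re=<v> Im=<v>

Re=0.1641 Im=-0.1426

Axis–angle → zyz. n̂ = (sinθₙcosφₙ, sinθₙsinφₙ, cosθₙ) = (-0.205025, +0.548346, +0.810729), ω = 1.0172.
R = I cosω + sinω [n̂]ₓ + (1−cosω) n̂n̂ᵀ gives
  R = [+0.545685, -0.742955, +0.387615; +0.636321, +0.668349, +0.385235; -0.545274, +0.036430, +0.837466]
β = atan2(√(R₁₃²+R₂₃²), R₃₃) = 0.578167; α = atan2(R₂₃, R₁₃) mod 2π = 0.782319; γ = atan2(R₃₂, −R₃₁) mod 2π = 0.066712
First d^2_{1,-1}(β=0.5782), then the phase factors e^{-i(1)α} and e^{-i(-1)γ}:
Half-angle: c=0.958506, s=0.285074. N=√(6·1·1·6)=6.000000
k∈{0,1} keeps every argument non-negative
  k=0: (−1)^2·6.0000/(2)·0.9585^2·0.2851^2 = +0.223988
  k=1: (−1)^3·6.0000/(6)·0.9585^0·0.2851^4 = -0.006604
d^2_{1,-1}(0.5782) = +0.223988 -0.006604 = +0.217384
D = (+0.709281-0.704926i)·(+0.217384)·(+0.997776+0.066662i) = +0.164059-0.142620i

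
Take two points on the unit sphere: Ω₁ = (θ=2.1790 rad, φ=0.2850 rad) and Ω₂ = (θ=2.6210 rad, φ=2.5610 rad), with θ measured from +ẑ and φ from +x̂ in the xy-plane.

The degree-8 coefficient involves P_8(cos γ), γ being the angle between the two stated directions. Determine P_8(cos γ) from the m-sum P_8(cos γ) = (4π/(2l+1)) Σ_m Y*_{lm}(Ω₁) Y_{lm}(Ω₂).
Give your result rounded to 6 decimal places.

Term-by-term m-sum for l=8 (normalisation 4π/17 = 0.739198):
  [-8]  conj(Y_{8,-8})(Ω₁) = -0.069068+0.080485i ; Y_{8,-8}(Ω₂) = -0.000131-0.001927i ; Δ = +0.000164+0.000123i
  [-7]  conj(Y_{8,-7})(Ω₁) = +0.121573-0.269190i ; Y_{8,-7}(Ω₂) = -0.008134-0.010739i ; Δ = -0.003880+0.000884i
  [-6]  conj(Y_{8,-6})(Ω₁) = -0.062189+0.443862i ; Y_{8,-6}(Ω₂) = -0.055251-0.019667i ; Δ = +0.012165-0.023301i
  [-5]  conj(Y_{8,-5})(Ω₁) = -0.047679-0.324702i ; Y_{8,-5}(Ω₂) = -0.172971+0.042078i ; Δ = +0.021910+0.054158i
  [-4]  conj(Y_{8,-4})(Ω₁) = -0.035885-0.078082i ; Y_{8,-4}(Ω₂) = -0.257997+0.276068i ; Δ = +0.030814+0.010238i
  [-3]  conj(Y_{8,-3})(Ω₁) = +0.241040+0.277166i ; Y_{8,-3}(Ω₂) = -0.087614+0.507417i ; Δ = -0.161757+0.098024i
  [-2]  conj(Y_{8,-2})(Ω₁) = -0.090037-0.057711i ; Y_{8,-2}(Ω₂) = +0.120678+0.277951i ; Δ = +0.005175-0.031990i
  [-1]  conj(Y_{8,-1})(Ω₁) = -0.308117-0.090271i ; Y_{8,-1}(Ω₂) = -0.206796-0.135661i ; Δ = +0.051471+0.060467i
  [+0]  conj(Y_{8,0})(Ω₁) = +0.158138-0.000000i ; Y_{8,0}(Ω₂) = -0.400454+0.000000i ; Δ = -0.063327+0.000000i
  [+1]  conj(Y_{8,1})(Ω₁) = +0.308117-0.090271i ; Y_{8,1}(Ω₂) = +0.206796-0.135661i ; Δ = +0.051471-0.060467i
  [+2]  conj(Y_{8,2})(Ω₁) = -0.090037+0.057711i ; Y_{8,2}(Ω₂) = +0.120678-0.277951i ; Δ = +0.005175+0.031990i
  [+3]  conj(Y_{8,3})(Ω₁) = -0.241040+0.277166i ; Y_{8,3}(Ω₂) = +0.087614+0.507417i ; Δ = -0.161757-0.098024i
  [+4]  conj(Y_{8,4})(Ω₁) = -0.035885+0.078082i ; Y_{8,4}(Ω₂) = -0.257997-0.276068i ; Δ = +0.030814-0.010238i
  [+5]  conj(Y_{8,5})(Ω₁) = +0.047679-0.324702i ; Y_{8,5}(Ω₂) = +0.172971+0.042078i ; Δ = +0.021910-0.054158i
  [+6]  conj(Y_{8,6})(Ω₁) = -0.062189-0.443862i ; Y_{8,6}(Ω₂) = -0.055251+0.019667i ; Δ = +0.012165+0.023301i
  [+7]  conj(Y_{8,7})(Ω₁) = -0.121573-0.269190i ; Y_{8,7}(Ω₂) = +0.008134-0.010739i ; Δ = -0.003880-0.000884i
  [+8]  conj(Y_{8,8})(Ω₁) = -0.069068-0.080485i ; Y_{8,8}(Ω₂) = -0.000131+0.001927i ; Δ = +0.000164-0.000123i
Accumulated sum -0.151201+0.000000i; after 4π/(2l+1) scaling, -0.111768+0.000000i ⇒ P_8 = -0.111768

-0.111768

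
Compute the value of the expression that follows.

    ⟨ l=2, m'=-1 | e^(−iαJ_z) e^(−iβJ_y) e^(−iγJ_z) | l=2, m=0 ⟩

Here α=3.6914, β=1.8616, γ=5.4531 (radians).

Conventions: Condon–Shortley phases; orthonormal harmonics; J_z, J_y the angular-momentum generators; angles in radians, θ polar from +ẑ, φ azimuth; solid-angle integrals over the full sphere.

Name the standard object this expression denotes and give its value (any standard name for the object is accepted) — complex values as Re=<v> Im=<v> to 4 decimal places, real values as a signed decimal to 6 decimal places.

This is a Wigner D-matrix element — the rotation-matrix element ⟨l m'| R(α,β,γ) |l m⟩ in the angular-momentum basis.
D^2_{-1,0}(3.6914,1.8616,5.4531) = e^{-i·-1·3.6914}·d^2_{-1,0}(1.8616)·e^{-i·0·5.4531}. Compute d first:
Half-angle: c=0.597192, s=0.802098. N=√(1·6·2·2)=4.898979
k∈{1,2} keeps every argument non-negative
  k=1: (−1)^0·4.8990/(2)·0.5972^3·0.8021^1 = +0.418452
  k=2: (−1)^1·4.8990/(2)·0.5972^1·0.8021^3 = -0.754870
d^2_{-1,0}(1.8616) = +0.418452 -0.754870 = -0.336418
Attach z-rotation phases: D = e^{-i(-1)(3.6914)}·(-0.336418)·e^{-i(0)(5.4531)} = +0.286838+0.175786i

Wigner D-matrix element, Re=0.2868 Im=0.1758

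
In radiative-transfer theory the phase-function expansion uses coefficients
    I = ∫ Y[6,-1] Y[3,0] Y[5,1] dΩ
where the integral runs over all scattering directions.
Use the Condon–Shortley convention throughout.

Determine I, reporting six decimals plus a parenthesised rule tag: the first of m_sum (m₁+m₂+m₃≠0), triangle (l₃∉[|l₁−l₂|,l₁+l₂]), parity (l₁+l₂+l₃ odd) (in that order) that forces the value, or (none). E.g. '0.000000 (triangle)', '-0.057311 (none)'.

m-sum 0 ✓  L=14 even ✓  3≤5≤9 ✓
Π(2lᵢ+1) = 13×7×11 = 1001
triangle coeff Δ(6,3,5) = 1/675675
Σ_t [1,3]: t=1:−1/8640 t=2:+1/2304 t=3:−1/8640 = 7/34560
(3j)²=7/429 [(6 3 5; 0 0 0)], sign=-1
Σ_t [1,3]: t=1:−1/17280 t=2:+1/2880 t=3:−1/6912 = 1/6912
(3j)²=5/429 [(6 3 5; -1 0 1)], sign=+1
⇒ 4πI² = 245/1287
I = (-1)√(245/1287/(4π)) = -0.12308038
No selection rule forces the value: the integral is nonzero (none).

-0.123080 (none)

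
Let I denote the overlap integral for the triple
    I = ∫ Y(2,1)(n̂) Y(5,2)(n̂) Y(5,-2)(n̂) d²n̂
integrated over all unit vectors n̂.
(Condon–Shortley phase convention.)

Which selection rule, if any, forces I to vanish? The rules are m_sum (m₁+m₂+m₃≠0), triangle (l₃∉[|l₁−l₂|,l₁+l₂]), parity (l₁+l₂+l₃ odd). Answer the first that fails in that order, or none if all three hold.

azimuthal sum: 1 + 2 − 2 = 1  ✗
3 ≤ 5 ≤ 7 (triangle on l)
L = 2 + 5 + 5 = 12 (even)

m_sum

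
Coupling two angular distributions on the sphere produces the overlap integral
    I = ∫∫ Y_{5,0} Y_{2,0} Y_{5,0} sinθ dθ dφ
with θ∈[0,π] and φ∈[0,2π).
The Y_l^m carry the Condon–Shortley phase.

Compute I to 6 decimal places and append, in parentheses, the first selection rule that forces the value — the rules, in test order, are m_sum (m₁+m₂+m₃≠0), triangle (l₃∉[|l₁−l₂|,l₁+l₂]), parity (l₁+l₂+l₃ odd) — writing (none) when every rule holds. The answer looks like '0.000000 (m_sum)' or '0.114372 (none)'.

0.161739 (none)

Rules hold: Σm=0, L=12 even, 3≤5≤7.
N = 11·5·11 = 605
Δ = 2!·8!·2!/13! = 1/38610
Racah Σ t=0..2: t=0:+1/2880 t=1:−1/576 t=2:+1/2880 = -1/960
⇒ 3j(5 2 5; 0 0 0)² = 10/429, sgn +1
(m-triple is (0,0,0) — same symbol as above.)
4πI² = N·(3j₀)²·(3jₘ)² = 500/1521
I = +1·√(0.328731/4π) = 0.16173926
No selection rule forces the value: the integral is nonzero (none).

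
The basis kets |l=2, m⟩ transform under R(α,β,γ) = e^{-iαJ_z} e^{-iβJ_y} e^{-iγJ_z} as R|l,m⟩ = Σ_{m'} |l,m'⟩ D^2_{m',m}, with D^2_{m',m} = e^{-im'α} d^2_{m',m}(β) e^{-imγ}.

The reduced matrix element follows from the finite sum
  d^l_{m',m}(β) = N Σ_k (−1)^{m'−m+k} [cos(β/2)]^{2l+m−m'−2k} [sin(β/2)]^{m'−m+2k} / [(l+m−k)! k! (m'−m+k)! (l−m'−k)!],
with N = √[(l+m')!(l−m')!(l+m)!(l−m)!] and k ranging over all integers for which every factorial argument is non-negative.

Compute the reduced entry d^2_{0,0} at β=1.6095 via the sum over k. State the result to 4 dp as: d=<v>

d^2_{0,0}(β=1.6095) via the finite sum:
Half-angle: c=0.693291, s=0.720657. N=√(2·2·2·2)=4.000000
k∈{0,1,2} keeps every argument non-negative
  k=0: (−1)^0·4.0000/(4)·0.6933^4·0.7207^0 = +0.231027
  k=1: (−1)^1·4.0000/(1)·0.6933^2·0.7207^2 = -0.998503
  k=2: (−1)^2·4.0000/(4)·0.6933^0·0.7207^4 = +0.269721
d^2_{0,0}(1.6095) = +0.231027 -0.998503 +0.269721 = -0.497754

d=-0.4978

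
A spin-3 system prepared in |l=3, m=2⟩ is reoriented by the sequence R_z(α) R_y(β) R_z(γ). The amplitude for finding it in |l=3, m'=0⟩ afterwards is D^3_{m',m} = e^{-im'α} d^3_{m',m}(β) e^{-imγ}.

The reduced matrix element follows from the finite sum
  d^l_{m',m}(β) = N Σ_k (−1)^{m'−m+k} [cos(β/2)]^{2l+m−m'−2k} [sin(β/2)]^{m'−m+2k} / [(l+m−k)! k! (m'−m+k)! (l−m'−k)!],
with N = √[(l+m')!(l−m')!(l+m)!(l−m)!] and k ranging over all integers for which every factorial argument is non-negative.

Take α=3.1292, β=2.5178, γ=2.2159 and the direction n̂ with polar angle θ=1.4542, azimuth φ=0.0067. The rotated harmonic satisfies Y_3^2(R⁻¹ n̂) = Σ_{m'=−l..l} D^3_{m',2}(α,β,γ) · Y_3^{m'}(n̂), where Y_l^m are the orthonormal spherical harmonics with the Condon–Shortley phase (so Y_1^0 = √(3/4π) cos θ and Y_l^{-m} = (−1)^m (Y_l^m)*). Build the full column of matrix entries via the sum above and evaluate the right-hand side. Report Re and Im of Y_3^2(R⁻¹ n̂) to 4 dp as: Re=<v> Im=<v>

Need the full column D^3_{m',2} for m'=−3..3 at α=3.1292, β=2.5178, γ=2.2159.
cos(β/2)=0.306864, sin(β/2)=0.951753
d^3_{-3,2}: single k=5 term ⇒ +0.587008;  D = +0.141477-0.569703i
d^3_{-2,2}: k∈[4..5] ⇒ +0.386331 -0.743270 = -0.356939;  D = +0.090314-0.345324i
d^3_{-1,2}: k∈[3..4] ⇒ +0.157558 -0.757824 = -0.600265;  D = -0.159066+0.578806i
d^3_{0,2}: k∈[2..3] ⇒ +0.043994 -0.423204 = -0.379210;  D = +0.105012-0.364381i
d^3_{1,2}: k∈[1..2] ⇒ +0.008189 -0.157558 = -0.149369;  D = -0.043139+0.143004i
d^3_{2,2}: k∈[0..1] ⇒ +0.000835 -0.040161 = -0.039326;  D = +0.011823-0.037506i
d^3_{3,2}: single k=0 term ⇒ -0.006344;  D = -0.001982+0.006026i
Y_3^{m'}(θ=1.4542,φ=0.0067) and Σ D·Y over m':
  (+0.1415-0.5697i)·(+0.4087-0.0082i)  (+0.0903-0.3453i)·(+0.1173-0.0016i)  (-0.1591+0.5788i)·(-0.2993+0.0020i)  (+0.1050-0.3644i)·(-0.1273+0.0000i)  (-0.0431+0.1430i)·(+0.2993+0.0020i)  (+0.0118-0.0375i)·(+0.1173+0.0016i)  (-0.0020+0.0060i)·(-0.4087-0.0082i)
Y_3^2(R⁻¹ n̂) = +0.085372-0.365903i

Re=0.0854 Im=-0.3659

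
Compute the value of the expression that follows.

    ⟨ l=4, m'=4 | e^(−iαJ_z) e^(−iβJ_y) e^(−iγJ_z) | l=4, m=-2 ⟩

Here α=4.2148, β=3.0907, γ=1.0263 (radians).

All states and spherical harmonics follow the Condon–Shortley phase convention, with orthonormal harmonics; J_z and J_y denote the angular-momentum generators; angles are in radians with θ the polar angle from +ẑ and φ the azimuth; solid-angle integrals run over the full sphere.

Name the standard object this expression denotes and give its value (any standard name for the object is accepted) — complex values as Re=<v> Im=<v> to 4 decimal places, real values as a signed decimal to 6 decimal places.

Wigner D-matrix element, Re=-0.0021 Im=-0.0027

This is a Wigner D-matrix element — the rotation-matrix element ⟨l m'| R(α,β,γ) |l m⟩ in the angular-momentum basis.
First d^4_{4,-2}(β=3.0907), then the phase factors e^{-i(4)α} and e^{-i(-2)γ}:
With c≡cos(β/2)=0.025444 and s≡sin(β/2)=0.999676, N=[40320·1·2·720]^{1/2}=7619.763776
k: max(0,(-2)−(4))=0 … min(4+(-2),4−(4))=0
  k=0: (−1)^6·7619.7638/(1440)·0.0254^2·0.9997^6 = +0.003419
d^4_{4,-2}(3.0907) = +0.003419
D = (-0.407358+0.913268i)·(+0.003419)·(-0.463378+0.886161i) = -0.002122-0.002681i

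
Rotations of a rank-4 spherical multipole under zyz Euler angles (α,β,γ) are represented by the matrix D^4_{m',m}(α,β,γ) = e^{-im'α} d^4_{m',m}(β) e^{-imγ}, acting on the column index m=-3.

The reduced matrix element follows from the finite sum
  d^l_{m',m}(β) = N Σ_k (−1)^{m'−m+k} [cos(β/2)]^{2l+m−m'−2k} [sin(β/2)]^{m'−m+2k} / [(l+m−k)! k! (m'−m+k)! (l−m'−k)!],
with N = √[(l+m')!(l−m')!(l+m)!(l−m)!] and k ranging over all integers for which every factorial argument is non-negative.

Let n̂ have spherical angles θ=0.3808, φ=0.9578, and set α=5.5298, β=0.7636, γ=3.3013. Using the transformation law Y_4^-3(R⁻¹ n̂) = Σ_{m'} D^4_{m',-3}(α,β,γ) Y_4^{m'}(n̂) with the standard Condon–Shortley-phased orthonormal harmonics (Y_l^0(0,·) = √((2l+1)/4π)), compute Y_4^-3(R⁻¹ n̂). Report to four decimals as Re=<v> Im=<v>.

Re=-0.1419 Im=0.3381

Need the full column D^4_{m',-3} for m'=−4..4 at α=5.5298, β=0.7636, γ=3.3013.
cos(β/2)=0.927995, sin(β/2)=0.372591
d^4_{-4,-3}: single k=1 term ⇒ +0.624596;  D = +0.512958+0.356362i
d^4_{-3,-3}: k∈[0..1] ⇒ +0.550005 -0.620639 = -0.070634;  D = -0.014741-0.069078i
d^4_{-2,-3}: k∈[0..1] ⇒ -0.826262 +0.399589 = -0.426674;  D = +0.220519-0.365269i
d^4_{-1,-3}: k∈[0..1] ⇒ +0.703738 -0.189075 = +0.514663;  D = -0.495428+0.139390i
d^4_{0,-3}: k∈[0..1] ⇒ -0.421204 +0.067899 = -0.353304;  D = +0.313522+0.162873i
d^4_{1,-3}: k∈[0..1] ⇒ +0.189075 -0.018288 = +0.170787;  D = -0.056680-0.161108i
d^4_{2,-3}: k∈[0..1] ⇒ -0.064415 +0.003461 = -0.060954;  D = -0.024581+0.055777i
d^4_{3,-3}: k∈[0..1] ⇒ +0.016128 -0.000371 = +0.015757;  D = +0.014499-0.006170i
d^4_{4,-3}: single k=0 term ⇒ -0.002617;  D = -0.002457-0.000900i
Y_4^{m'}(θ=0.3808,φ=0.9578) and Σ D·Y over m':
  (+0.5130+0.3564i)·(-0.0065+0.0054i)  (-0.0147-0.0691i)·(-0.0575-0.0158i)  (+0.2205-0.3653i)·(-0.0786-0.2189i)  (-0.4954+0.1394i)·(+0.2848-0.4050i)  (+0.3135+0.1629i)·(+0.3324+0.0000i)  (-0.0567-0.1611i)·(-0.2848-0.4050i)  (-0.0246+0.0558i)·(-0.0786+0.2189i)  (+0.0145-0.0062i)·(+0.0575-0.0158i)  (-0.0025-0.0009i)·(-0.0065-0.0054i)
Y_4^-3(R⁻¹ n̂) = -0.141860+0.338075i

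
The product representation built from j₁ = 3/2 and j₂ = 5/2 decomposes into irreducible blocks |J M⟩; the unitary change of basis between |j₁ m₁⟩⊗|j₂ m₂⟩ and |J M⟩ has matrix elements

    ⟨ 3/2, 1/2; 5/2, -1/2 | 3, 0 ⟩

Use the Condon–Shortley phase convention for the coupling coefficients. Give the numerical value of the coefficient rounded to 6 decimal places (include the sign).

+√(1/5) ≈ +0.447214

triangle: 1!·2!·4!/8! = 48/40320
(j±m)!: 2!·1!·2!·3!·3!·3! = 864
prefactor² = (2J+1)·Δ·N² = 36/5
  k=0: +1/(0!·1!·1!·2!·1!·2!) = 1/4
  k=1: −1/(1!·0!·0!·1!·2!·3!) = -1/12
Σ = 1/6  ⇒  CG² = 36/5·(1/6)² = 1/5
CG = +√(1/5) = +0.447214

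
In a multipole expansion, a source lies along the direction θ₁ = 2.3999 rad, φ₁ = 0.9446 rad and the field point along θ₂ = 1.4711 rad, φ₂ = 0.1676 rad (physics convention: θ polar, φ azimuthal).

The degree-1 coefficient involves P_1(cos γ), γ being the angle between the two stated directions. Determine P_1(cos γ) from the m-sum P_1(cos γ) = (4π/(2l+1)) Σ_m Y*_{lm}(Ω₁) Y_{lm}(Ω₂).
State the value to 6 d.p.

0.405893

Summing Y*_{l m}(θ₁,φ₁)·Y_{l m}(θ₂,φ₂) over m ∈ [−1, 1]; prefactor 4π/(2·1+1) = 4.188790:
  [-1]  conj(Y_{1,-1})(Ω₁) = +0.136785+0.189110i ; Y_{1,-1}(Ω₂) = +0.338962-0.057348i ; Δ = +0.057210+0.056257i
  [+0]  conj(Y_{1,0})(Ω₁) = -0.360259-0.000000i ; Y_{1,0}(Ω₂) = +0.048631+0.000000i ; Δ = -0.017520-0.000000i
  [+1]  conj(Y_{1,1})(Ω₁) = -0.136785+0.189110i ; Y_{1,1}(Ω₂) = -0.338962-0.057348i ; Δ = +0.057210-0.056257i
Total Σ_m = +0.096900+0.000000i. Multiply by 4.188790: +0.405893+0.000000i. P_1(cos γ) = 0.405893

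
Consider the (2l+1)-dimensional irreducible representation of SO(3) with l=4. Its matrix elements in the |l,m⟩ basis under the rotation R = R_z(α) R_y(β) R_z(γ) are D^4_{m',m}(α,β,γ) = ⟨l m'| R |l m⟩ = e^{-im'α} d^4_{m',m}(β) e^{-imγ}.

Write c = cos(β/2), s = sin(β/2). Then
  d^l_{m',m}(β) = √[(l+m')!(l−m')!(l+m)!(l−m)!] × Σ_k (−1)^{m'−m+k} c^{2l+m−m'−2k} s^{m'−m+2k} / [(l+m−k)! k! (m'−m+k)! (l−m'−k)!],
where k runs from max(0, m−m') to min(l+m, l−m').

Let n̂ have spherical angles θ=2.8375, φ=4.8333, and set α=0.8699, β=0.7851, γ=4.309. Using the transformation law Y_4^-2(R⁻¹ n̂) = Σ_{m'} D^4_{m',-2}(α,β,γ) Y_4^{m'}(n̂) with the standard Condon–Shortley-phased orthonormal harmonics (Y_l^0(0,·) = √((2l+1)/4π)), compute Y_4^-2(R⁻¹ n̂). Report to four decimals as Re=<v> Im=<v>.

Need the full column D^4_{m',-2} for m'=−4..4 at α=0.8699, β=0.7851, γ=4.3090.
cos(β/2)=0.923937, sin(β/2)=0.382546
d^4_{-4,-2}: single k=2 term ⇒ +0.481724;  D = +0.429758-0.217638i
d^4_{-3,-2}: k∈[1..2] ⇒ +0.822702 -0.423103 = +0.399599;  D = +0.091926-0.388881i
d^4_{-2,-2}: k∈[0..2] ⇒ +0.531052 -1.092448 +0.234096 = -0.327300;  D = +0.194877+0.262961i
d^4_{-1,-2}: k∈[0..2] ⇒ -0.932856 +0.799589 -0.091381 = -0.224648;  D = +0.224201+0.014171i
d^4_{0,-2}: k∈[0..2] ⇒ +0.863656 -0.394813 +0.025381 = +0.494223;  D = -0.341918+0.356860i
d^4_{1,-2}: k∈[0..2] ⇒ -0.533060 +0.137072 -0.004700 = -0.400687;  D = -0.042346-0.398443i
d^4_{2,-2}: k∈[0..2] ⇒ +0.234096 -0.032104 +0.000459 = +0.202450;  D = +0.167657+0.113477i
d^4_{3,-2}: k∈[0..1] ⇒ -0.072532 +0.004145 = -0.068387;  D = -0.065820+0.018563i
d^4_{4,-2}: single k=0 term ⇒ +0.014157;  D = +0.005850-0.012891i
Y_4^{m'}(θ=2.8375,φ=4.8333) and Σ D·Y over m':
  (+0.4298-0.2176i)·(+0.0031-0.0017i)  (+0.0919-0.3889i)·(+0.0114+0.0300i)  (+0.1949+0.2630i)·(-0.1564+0.0386i)  (+0.2242+0.0142i)·(-0.0550-0.4525i)  (-0.3419+0.3569i)·(+0.4967+0.0000i)  (-0.0423-0.3984i)·(+0.0550-0.4525i)  (+0.1677+0.1135i)·(-0.1564-0.0386i)  (-0.0658+0.0186i)·(-0.0114+0.0300i)  (+0.0059-0.0129i)·(+0.0031+0.0017i)
Y_4^-2(R⁻¹ n̂) = -0.406903+0.009153i

Re=-0.4069 Im=0.0092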